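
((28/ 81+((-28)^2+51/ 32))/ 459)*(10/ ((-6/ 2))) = -10185775/ 1784592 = -5.71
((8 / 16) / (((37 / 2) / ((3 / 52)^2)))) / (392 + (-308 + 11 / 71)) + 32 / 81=0.40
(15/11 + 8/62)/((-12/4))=-509/1023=-0.50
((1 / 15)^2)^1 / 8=1 / 1800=0.00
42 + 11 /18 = 42.61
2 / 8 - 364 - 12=-1503 / 4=-375.75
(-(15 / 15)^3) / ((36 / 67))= -67 / 36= -1.86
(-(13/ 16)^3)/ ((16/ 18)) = -19773/ 32768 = -0.60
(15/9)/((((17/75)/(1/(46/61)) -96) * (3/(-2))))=0.01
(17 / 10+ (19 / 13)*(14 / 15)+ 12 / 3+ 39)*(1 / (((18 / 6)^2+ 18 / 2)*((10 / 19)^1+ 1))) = 68267 / 40716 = 1.68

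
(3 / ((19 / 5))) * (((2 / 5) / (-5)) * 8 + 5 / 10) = -21 / 190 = -0.11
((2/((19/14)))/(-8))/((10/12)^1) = -21/95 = -0.22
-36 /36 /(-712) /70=1 /49840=0.00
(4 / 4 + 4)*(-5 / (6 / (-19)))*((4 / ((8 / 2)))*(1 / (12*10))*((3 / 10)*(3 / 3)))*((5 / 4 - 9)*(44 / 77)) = -589 / 672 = -0.88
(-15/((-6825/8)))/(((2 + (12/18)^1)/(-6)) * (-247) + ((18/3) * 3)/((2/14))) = 36/482755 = 0.00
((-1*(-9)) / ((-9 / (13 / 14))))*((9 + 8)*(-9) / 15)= 663 / 70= 9.47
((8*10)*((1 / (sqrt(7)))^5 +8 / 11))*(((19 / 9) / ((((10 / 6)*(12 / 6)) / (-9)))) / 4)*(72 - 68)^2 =-14592 / 11 - 1824*sqrt(7) / 343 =-1340.61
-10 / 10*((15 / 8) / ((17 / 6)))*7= -315 / 68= -4.63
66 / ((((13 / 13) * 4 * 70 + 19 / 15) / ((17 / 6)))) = 2805 / 4219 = 0.66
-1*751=-751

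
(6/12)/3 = 1/6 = 0.17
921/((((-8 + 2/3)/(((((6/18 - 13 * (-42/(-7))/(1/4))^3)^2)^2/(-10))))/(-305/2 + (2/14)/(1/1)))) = -196853031731967681137809255794091796875/122472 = -1607330914265854082058015000000000.00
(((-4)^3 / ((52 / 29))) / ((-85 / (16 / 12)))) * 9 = 5568 / 1105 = 5.04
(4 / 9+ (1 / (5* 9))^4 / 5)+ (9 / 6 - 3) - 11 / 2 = -6.56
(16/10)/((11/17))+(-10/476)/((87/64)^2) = 121933496/49539105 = 2.46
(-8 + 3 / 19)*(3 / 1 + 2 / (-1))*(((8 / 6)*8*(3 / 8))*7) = -4172 / 19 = -219.58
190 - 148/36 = 1673/9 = 185.89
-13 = -13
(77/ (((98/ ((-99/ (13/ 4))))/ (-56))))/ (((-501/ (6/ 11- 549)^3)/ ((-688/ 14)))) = -3625765029615744/ 167167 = -21689478363.65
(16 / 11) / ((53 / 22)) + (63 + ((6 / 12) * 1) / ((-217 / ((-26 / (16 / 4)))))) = 2926717 / 46004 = 63.62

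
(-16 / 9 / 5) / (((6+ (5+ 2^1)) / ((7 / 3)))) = -112 / 1755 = -0.06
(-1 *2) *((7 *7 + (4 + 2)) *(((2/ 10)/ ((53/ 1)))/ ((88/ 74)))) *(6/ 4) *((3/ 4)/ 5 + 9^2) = -180153/ 4240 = -42.49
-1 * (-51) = 51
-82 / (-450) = 41 / 225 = 0.18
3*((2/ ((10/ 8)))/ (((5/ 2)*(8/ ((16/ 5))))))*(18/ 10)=864/ 625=1.38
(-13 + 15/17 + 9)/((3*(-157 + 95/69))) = 1219/182546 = 0.01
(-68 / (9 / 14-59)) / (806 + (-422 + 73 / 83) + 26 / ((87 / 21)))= 134792 / 45247911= 0.00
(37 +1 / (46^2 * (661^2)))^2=1170147510057766858489 / 854746172380826896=1369.00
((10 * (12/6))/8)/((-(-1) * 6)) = 5/12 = 0.42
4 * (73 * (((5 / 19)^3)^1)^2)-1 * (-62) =2921407122 / 47045881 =62.10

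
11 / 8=1.38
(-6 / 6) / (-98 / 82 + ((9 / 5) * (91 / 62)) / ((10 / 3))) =127100 / 51163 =2.48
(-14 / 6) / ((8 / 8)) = -7 / 3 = -2.33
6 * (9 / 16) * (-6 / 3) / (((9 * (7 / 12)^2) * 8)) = -27 / 98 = -0.28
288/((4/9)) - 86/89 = 57586/89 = 647.03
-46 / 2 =-23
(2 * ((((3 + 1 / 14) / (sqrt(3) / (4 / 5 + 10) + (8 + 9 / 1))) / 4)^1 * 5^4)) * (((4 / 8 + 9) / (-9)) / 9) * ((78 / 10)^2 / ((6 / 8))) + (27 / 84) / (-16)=-67603068747 / 125835584 + 17259125 * sqrt(3) / 5898543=-532.17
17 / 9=1.89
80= 80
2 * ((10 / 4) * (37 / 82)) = 185 / 82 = 2.26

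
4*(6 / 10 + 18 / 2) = 192 / 5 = 38.40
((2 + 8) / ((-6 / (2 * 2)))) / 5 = -4 / 3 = -1.33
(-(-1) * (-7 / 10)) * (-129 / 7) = 12.90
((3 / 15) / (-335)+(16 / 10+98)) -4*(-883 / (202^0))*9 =53411729 / 1675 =31887.60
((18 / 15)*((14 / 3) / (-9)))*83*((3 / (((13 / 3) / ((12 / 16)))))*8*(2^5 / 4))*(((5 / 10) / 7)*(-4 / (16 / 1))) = 1992 / 65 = 30.65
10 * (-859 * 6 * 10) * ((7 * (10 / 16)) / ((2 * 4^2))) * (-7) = 15784125 / 32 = 493253.91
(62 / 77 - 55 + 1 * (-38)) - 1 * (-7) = -6560 / 77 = -85.19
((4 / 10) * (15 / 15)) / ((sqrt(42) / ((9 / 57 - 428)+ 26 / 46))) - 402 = -402 - 12448 * sqrt(42) / 3059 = -428.37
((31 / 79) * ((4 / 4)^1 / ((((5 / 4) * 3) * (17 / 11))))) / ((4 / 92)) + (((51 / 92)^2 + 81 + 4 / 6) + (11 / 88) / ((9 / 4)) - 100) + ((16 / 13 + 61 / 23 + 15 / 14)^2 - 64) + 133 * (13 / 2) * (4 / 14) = 191.13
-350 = -350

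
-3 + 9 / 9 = -2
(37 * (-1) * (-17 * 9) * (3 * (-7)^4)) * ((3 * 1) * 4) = 489314196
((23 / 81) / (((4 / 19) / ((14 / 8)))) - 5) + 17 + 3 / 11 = 208609 / 14256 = 14.63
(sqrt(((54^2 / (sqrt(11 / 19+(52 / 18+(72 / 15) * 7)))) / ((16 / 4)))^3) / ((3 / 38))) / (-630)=-41553 * sqrt(3) * 31693^(1 / 4) * 95^(3 / 4) / 1109255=-26.34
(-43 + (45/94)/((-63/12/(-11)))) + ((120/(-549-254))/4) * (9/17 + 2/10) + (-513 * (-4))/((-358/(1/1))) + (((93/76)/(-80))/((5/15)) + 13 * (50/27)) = -3131406675773693/131971678090560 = -23.73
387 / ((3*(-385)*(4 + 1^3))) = -129 / 1925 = -0.07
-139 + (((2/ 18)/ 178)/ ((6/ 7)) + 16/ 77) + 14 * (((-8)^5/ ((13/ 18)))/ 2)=-3057135684997/ 9621612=-317736.33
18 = 18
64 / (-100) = -16 / 25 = -0.64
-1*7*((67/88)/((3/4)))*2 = -469/33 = -14.21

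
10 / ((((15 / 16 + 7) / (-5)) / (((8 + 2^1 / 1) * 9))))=-72000 / 127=-566.93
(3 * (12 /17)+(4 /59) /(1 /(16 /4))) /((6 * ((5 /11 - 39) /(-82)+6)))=270149 /4390131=0.06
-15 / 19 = -0.79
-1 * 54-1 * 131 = -185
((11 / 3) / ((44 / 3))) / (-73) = -1 / 292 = -0.00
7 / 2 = 3.50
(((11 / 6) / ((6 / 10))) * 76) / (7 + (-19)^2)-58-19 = -126467 / 1656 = -76.37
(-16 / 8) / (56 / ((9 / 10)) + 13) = -0.03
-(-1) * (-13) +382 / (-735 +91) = -4377 / 322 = -13.59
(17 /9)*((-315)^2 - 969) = 556784 /3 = 185594.67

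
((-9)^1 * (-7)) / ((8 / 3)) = 189 / 8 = 23.62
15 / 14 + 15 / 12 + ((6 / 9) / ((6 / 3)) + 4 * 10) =3583 / 84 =42.65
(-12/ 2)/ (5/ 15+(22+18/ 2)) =-9/ 47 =-0.19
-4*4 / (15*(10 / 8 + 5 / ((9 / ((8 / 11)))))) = -2112 / 3275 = -0.64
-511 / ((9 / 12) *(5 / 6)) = -4088 / 5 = -817.60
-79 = -79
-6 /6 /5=-1 /5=-0.20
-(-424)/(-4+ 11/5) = -2120/9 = -235.56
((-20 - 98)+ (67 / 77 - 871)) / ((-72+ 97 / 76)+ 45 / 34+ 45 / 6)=98303112 / 6158075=15.96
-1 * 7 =-7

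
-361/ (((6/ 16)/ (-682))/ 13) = 25605008/ 3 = 8535002.67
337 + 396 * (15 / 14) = 5329 / 7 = 761.29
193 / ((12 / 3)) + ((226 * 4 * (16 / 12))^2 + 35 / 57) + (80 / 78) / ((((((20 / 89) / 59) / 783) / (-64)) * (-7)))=210423874261 / 62244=3380629.04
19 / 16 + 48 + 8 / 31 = 24525 / 496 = 49.45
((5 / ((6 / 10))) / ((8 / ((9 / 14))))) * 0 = 0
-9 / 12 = -3 / 4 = -0.75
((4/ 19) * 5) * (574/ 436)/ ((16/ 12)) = 4305/ 4142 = 1.04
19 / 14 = 1.36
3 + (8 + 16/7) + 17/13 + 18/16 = 11443/728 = 15.72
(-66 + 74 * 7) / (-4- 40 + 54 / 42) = -3164 / 299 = -10.58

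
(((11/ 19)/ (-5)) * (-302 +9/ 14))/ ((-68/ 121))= -5615489/ 90440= -62.09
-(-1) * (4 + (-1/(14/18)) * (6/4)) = 29/14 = 2.07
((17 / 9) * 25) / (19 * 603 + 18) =1 / 243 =0.00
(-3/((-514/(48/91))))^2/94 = 2592/25706733143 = 0.00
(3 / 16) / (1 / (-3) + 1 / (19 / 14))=171 / 368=0.46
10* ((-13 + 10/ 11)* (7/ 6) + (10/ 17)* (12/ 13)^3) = -168157195/ 1232517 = -136.43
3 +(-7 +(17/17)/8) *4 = -49/2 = -24.50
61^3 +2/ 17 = 3858679/ 17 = 226981.12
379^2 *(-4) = -574564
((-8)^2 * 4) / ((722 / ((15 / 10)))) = 192 / 361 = 0.53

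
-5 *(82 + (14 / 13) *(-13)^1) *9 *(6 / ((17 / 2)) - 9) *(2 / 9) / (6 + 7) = 5640 / 13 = 433.85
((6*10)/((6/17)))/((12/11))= 935/6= 155.83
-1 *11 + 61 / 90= -929 / 90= -10.32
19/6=3.17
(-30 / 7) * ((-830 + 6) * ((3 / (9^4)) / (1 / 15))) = 41200 / 1701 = 24.22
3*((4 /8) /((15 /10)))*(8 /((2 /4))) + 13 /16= 269 /16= 16.81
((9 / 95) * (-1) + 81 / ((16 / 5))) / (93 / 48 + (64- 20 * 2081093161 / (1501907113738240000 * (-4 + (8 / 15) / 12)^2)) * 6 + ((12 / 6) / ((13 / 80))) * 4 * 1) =296405729157878913171456 / 5114901243895122562385219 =0.06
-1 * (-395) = 395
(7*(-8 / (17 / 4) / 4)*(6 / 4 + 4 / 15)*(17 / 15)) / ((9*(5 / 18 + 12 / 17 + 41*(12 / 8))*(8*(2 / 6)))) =-6307 / 1434000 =-0.00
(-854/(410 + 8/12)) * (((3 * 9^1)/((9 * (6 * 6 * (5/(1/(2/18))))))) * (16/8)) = -549/880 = -0.62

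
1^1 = 1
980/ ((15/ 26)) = 5096/ 3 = 1698.67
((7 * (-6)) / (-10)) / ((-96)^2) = 7 / 15360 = 0.00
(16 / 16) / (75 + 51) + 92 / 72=1.29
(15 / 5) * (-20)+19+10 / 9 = -359 / 9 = -39.89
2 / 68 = 1 / 34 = 0.03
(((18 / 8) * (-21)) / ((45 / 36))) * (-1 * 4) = 756 / 5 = 151.20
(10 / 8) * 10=25 / 2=12.50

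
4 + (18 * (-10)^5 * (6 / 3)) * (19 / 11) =-68399956 / 11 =-6218177.82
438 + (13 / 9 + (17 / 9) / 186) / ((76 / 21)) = 18591749 / 42408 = 438.40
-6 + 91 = 85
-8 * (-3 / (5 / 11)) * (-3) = -792 / 5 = -158.40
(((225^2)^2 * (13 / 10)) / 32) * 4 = 6663515625 / 16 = 416469726.56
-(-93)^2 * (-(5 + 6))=95139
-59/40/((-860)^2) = -59/29584000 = -0.00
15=15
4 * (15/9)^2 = 100/9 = 11.11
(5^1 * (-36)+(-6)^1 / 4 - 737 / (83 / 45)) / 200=-96459 / 33200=-2.91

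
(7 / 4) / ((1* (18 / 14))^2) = 1.06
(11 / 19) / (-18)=-11 / 342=-0.03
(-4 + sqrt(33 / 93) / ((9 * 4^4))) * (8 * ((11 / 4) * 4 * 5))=-1760 + 55 * sqrt(341) / 8928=-1759.89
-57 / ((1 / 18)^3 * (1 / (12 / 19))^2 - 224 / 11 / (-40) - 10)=2632798080 / 438359921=6.01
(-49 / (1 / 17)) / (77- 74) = -833 / 3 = -277.67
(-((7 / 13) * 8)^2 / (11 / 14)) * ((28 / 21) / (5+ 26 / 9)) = -526848 / 131989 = -3.99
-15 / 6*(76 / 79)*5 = -950 / 79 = -12.03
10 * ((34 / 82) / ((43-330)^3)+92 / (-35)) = -25477061346 / 969236023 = -26.29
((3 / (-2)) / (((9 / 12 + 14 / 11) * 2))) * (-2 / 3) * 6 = 132 / 89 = 1.48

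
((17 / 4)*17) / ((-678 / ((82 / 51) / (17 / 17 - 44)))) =697 / 174924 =0.00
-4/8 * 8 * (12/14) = -24/7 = -3.43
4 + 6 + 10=20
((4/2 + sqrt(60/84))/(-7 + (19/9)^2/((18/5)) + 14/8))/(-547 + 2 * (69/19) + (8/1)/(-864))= 5983632 * sqrt(35)/90701329187 + 11967264/12957332741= 0.00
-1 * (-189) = 189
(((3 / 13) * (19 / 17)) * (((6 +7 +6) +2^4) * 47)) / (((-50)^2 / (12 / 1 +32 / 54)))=6251 / 2925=2.14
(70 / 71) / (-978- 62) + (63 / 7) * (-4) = -265831 / 7384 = -36.00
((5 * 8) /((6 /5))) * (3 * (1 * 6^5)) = 777600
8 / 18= 4 / 9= 0.44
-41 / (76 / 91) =-49.09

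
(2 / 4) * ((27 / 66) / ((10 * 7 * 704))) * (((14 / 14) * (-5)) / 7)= -0.00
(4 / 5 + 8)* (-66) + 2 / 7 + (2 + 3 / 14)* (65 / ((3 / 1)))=-111833 / 210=-532.54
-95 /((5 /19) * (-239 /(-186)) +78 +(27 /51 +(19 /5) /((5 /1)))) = -142685250 /119596607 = -1.19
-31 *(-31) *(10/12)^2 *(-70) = -840875/18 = -46715.28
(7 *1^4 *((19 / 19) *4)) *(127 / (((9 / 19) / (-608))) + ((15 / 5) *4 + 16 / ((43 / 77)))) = -4563185.32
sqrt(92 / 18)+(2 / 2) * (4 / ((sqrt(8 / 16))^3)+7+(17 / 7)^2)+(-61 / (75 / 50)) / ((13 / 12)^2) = -180136 / 8281+sqrt(46) / 3+8 * sqrt(2) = -8.18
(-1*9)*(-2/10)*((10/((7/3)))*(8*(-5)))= -2160/7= -308.57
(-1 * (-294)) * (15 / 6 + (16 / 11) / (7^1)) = 8757 / 11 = 796.09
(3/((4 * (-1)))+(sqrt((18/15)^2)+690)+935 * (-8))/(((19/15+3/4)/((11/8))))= -407373/88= -4629.24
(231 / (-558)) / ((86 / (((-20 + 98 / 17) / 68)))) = 9317 / 9245688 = 0.00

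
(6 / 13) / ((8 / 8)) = 6 / 13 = 0.46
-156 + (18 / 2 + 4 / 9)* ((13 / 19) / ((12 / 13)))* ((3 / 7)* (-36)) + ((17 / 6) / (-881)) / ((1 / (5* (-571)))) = -179152163 / 703038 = -254.83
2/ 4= 1/ 2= 0.50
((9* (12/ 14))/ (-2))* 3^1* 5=-57.86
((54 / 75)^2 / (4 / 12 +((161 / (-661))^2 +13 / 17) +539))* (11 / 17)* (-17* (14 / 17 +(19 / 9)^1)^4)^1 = -195335405372185331 / 249473231143486875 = -0.78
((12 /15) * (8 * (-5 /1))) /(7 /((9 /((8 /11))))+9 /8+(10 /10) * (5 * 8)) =-25344 /33019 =-0.77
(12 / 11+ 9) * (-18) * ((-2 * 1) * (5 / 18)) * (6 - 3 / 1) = 3330 / 11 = 302.73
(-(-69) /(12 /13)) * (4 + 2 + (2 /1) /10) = 9269 /20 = 463.45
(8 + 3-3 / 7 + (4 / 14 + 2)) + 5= 125 / 7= 17.86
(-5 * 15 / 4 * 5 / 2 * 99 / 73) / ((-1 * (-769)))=-37125 / 449096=-0.08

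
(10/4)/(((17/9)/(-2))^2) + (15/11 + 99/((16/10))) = 1679565/25432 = 66.04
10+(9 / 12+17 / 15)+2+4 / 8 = 863 / 60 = 14.38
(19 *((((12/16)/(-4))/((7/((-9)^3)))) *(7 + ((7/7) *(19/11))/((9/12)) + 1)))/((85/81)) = 1121931/308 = 3642.63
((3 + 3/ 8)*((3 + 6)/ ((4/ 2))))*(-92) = -5589/ 4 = -1397.25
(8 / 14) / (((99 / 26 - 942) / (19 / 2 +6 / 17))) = -17420 / 2902767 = -0.01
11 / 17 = 0.65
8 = 8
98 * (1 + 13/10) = 1127/5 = 225.40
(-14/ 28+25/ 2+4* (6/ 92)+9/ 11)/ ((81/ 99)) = 1103/ 69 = 15.99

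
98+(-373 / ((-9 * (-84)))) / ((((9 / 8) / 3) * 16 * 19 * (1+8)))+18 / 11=850114873 / 8532216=99.64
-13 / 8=-1.62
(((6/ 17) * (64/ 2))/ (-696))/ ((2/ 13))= -52/ 493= -0.11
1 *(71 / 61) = 71 / 61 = 1.16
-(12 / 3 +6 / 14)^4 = -923521 / 2401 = -384.64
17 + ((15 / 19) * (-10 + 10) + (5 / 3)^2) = 178 / 9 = 19.78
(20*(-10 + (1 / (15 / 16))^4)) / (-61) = 1762856 / 617625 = 2.85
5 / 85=1 / 17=0.06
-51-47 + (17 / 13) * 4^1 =-1206 / 13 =-92.77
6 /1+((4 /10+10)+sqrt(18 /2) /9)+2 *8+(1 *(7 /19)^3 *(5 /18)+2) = 21449809 /617310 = 34.75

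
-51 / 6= -17 / 2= -8.50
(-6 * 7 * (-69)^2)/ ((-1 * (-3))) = -66654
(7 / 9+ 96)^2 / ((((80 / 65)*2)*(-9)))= -9862333 / 23328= -422.77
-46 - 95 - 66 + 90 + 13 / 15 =-1742 / 15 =-116.13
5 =5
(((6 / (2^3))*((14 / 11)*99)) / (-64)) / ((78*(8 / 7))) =-441 / 26624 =-0.02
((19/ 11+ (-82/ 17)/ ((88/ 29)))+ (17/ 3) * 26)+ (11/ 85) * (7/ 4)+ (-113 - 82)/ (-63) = 1973877/ 13090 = 150.79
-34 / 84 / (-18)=0.02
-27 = -27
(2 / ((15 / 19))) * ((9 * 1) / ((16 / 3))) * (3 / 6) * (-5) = -171 / 16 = -10.69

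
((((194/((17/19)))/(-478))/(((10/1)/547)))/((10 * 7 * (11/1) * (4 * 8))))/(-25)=0.00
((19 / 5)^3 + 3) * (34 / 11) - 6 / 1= 237706 / 1375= 172.88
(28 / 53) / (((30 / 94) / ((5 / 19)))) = 1316 / 3021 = 0.44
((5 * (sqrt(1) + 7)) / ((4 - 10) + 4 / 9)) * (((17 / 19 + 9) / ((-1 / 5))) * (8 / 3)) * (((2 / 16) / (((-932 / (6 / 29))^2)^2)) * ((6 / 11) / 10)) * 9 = 0.00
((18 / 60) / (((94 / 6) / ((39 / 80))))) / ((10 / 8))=351 / 47000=0.01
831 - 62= 769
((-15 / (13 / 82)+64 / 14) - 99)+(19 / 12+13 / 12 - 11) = -53884 / 273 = -197.38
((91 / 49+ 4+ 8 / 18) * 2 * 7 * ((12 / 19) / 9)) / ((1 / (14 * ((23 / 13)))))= 1022672 / 6669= 153.35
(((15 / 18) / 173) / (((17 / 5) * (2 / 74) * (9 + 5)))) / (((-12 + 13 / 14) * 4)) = -0.00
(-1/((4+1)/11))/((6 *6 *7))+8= 10069/1260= 7.99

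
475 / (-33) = -475 / 33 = -14.39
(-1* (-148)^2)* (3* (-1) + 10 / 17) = 898064 / 17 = 52827.29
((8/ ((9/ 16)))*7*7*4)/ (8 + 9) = 25088/ 153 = 163.97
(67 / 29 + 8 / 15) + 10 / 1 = 5587 / 435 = 12.84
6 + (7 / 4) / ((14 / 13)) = 61 / 8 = 7.62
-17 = -17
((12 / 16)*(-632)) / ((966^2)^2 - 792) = -79 / 145130019924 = -0.00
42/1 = 42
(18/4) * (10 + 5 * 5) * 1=157.50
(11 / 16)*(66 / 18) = 121 / 48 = 2.52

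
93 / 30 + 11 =141 / 10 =14.10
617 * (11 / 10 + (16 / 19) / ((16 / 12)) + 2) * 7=3062171 / 190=16116.69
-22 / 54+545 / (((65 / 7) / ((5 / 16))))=100717 / 5616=17.93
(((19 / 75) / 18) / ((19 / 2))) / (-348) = -1 / 234900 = -0.00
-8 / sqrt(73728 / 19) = -sqrt(38) / 48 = -0.13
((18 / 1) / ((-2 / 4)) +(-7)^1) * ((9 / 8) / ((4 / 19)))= -229.78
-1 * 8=-8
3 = 3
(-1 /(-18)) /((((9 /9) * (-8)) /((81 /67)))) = -9 /1072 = -0.01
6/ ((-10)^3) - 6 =-3003/ 500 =-6.01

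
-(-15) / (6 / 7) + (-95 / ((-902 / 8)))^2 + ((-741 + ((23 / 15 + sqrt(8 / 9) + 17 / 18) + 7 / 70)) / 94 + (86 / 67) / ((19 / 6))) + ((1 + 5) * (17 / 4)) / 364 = sqrt(2) / 141 + 91863833553991 / 8482529535480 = 10.84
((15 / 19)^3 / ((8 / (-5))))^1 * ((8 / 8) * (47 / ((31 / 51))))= -40449375 / 1701032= -23.78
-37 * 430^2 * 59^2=-23814565300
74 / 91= 0.81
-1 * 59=-59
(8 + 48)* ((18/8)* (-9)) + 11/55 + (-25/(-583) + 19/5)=-658765/583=-1129.96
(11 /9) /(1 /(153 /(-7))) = -187 /7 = -26.71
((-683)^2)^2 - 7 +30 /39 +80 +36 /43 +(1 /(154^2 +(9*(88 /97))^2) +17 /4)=217611987199.86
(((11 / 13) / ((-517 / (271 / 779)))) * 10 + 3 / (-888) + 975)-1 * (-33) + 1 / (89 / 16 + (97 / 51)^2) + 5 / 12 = 8570811259486741 / 8498434110504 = 1008.52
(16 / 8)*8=16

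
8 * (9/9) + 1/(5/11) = 51/5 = 10.20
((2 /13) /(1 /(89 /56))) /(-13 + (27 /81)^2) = -801 /42224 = -0.02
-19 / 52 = -0.37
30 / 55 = 6 / 11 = 0.55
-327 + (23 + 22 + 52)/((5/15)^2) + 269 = 815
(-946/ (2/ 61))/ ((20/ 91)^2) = -238931693/ 400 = -597329.23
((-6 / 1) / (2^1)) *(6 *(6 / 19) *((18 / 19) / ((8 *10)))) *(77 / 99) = -0.05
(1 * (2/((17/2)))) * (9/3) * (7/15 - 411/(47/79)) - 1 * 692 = -4711364/3995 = -1179.32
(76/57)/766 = 2/1149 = 0.00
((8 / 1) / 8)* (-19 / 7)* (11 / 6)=-209 / 42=-4.98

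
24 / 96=1 / 4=0.25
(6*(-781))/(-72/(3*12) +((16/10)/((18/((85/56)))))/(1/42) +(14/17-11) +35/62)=1347012/1709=788.19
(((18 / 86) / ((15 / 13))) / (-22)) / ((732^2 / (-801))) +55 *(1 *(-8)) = -123906319729 / 281605280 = -440.00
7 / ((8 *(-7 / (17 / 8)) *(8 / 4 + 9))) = -17 / 704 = -0.02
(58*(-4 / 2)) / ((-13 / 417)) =48372 / 13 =3720.92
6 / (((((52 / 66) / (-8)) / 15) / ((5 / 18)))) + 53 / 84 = -276511 / 1092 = -253.22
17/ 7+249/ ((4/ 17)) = 29699/ 28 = 1060.68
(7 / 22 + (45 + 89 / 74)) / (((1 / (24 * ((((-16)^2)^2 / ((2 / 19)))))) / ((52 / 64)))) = 229869060096 / 407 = 564788845.44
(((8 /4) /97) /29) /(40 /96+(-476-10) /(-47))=1128 /17066471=0.00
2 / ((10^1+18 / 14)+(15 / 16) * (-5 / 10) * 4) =112 / 527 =0.21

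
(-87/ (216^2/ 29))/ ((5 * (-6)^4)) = -841/ 100776960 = -0.00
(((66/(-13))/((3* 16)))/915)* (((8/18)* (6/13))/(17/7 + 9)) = -0.00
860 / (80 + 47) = 860 / 127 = 6.77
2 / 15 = 0.13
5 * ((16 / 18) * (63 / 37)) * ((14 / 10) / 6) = 196 / 111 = 1.77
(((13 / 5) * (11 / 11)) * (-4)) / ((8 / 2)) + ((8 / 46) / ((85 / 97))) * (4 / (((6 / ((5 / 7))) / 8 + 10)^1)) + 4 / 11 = -10287113 / 4752605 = -2.16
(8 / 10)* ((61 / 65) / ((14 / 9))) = 1098 / 2275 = 0.48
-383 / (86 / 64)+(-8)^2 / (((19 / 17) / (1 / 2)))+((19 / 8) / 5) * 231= -4793067 / 32680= -146.67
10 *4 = 40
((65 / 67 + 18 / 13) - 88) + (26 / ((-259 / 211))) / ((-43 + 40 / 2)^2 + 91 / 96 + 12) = -1005652770197 / 11736718903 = -85.68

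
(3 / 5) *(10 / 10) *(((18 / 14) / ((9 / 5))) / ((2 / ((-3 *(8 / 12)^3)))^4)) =256 / 15309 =0.02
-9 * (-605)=5445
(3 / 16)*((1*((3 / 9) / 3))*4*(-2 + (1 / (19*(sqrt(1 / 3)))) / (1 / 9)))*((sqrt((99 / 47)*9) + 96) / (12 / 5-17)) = 0.68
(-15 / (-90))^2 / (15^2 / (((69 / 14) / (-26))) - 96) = -23 / 1062288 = -0.00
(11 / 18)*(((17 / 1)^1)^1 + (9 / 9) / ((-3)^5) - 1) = 42757 / 4374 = 9.78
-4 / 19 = -0.21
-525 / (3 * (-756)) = 25 / 108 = 0.23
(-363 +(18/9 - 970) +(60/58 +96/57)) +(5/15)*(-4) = -2197853/1653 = -1329.61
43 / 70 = 0.61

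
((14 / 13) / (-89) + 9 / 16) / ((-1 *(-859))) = 10189 / 15901808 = 0.00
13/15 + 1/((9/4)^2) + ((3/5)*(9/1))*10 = 22301/405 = 55.06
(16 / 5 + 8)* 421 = 23576 / 5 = 4715.20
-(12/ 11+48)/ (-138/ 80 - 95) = 21600/ 42559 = 0.51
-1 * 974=-974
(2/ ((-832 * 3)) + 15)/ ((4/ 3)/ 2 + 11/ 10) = 93595/ 11024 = 8.49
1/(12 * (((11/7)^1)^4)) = 2401/175692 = 0.01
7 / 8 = 0.88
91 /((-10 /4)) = -182 /5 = -36.40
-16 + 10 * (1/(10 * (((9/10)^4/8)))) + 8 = 27512/6561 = 4.19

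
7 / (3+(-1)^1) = 7 / 2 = 3.50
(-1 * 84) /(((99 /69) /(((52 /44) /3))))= -23.06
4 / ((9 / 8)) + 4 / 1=68 / 9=7.56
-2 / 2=-1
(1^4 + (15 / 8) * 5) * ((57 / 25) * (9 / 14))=42579 / 2800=15.21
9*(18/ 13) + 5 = 227/ 13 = 17.46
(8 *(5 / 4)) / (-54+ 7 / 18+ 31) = -180 / 407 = -0.44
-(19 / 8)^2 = -361 / 64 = -5.64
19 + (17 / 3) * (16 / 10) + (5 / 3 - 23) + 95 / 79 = 9404 / 1185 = 7.94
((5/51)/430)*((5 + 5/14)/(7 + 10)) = 25/347956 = 0.00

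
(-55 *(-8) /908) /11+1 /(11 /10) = 0.95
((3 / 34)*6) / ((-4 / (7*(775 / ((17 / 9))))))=-439425 / 1156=-380.13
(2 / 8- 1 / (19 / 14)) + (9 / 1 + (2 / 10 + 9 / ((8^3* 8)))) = 3391319 / 389120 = 8.72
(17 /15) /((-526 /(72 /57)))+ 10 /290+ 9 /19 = 0.51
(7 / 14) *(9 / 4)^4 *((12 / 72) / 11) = 2187 / 11264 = 0.19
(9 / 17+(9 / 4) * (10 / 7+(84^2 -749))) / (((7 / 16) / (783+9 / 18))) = 21175118586 / 833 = 25420310.43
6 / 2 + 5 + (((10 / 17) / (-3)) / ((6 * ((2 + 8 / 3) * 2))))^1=11419 / 1428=8.00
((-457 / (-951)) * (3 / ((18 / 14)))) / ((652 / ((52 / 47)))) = 41587 / 21856833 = 0.00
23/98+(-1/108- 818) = -4327663/5292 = -817.77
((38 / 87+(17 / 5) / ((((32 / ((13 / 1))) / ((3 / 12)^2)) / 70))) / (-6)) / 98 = -144317 / 13095936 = -0.01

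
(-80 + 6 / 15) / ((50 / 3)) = -597 / 125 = -4.78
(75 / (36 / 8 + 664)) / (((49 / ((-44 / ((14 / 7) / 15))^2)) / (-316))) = -5161860000 / 65513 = -78791.38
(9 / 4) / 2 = 9 / 8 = 1.12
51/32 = 1.59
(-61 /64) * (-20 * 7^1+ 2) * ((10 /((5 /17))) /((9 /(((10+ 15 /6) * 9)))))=1788825 /32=55900.78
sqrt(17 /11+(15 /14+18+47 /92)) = sqrt(265063799) /3542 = 4.60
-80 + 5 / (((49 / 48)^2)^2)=-434642000 / 5764801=-75.40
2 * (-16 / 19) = -32 / 19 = -1.68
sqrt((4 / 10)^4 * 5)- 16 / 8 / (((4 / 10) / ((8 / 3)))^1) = -40 / 3 + 4 * sqrt(5) / 25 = -12.98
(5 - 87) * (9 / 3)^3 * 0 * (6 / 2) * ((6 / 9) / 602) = 0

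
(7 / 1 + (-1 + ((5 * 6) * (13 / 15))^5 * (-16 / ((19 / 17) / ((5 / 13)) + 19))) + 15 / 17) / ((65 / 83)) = -876917969503 / 79135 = -11081291.08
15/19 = 0.79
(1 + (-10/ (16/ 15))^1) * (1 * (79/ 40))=-16.54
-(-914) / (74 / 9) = 4113 / 37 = 111.16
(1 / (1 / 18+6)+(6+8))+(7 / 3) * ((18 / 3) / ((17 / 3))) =30826 / 1853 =16.64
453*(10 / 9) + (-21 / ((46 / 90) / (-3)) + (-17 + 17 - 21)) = 41786 / 69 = 605.59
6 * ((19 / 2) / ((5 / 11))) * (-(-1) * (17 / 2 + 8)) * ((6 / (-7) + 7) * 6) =76261.11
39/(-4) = -39/4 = -9.75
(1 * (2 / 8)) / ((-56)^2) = 1 / 12544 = 0.00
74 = 74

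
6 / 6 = 1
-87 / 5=-17.40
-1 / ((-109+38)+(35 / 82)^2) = 6724 / 476179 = 0.01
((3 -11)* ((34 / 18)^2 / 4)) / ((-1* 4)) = 289 / 162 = 1.78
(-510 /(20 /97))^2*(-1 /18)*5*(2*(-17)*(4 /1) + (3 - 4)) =232831585.62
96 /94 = 48 /47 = 1.02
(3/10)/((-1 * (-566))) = 0.00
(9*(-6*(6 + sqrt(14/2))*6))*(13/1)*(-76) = 320112*sqrt(7) + 1920672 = 2767608.74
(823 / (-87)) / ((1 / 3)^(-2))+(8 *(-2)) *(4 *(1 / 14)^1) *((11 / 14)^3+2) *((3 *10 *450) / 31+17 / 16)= -1156342657831 / 233117892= -4960.33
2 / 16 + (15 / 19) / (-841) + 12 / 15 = 590623 / 639160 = 0.92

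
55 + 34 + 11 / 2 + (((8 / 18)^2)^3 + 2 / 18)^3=28368389626116381119 / 300189270593998242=94.50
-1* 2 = -2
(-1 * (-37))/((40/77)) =71.22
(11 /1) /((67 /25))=275 /67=4.10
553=553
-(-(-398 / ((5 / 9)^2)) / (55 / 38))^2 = -1500732801936 / 1890625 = -793776.03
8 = 8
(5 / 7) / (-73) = -5 / 511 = -0.01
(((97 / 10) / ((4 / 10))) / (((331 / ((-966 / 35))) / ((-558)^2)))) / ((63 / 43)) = -4978347102 / 11585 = -429723.53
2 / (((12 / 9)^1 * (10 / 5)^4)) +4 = 131 / 32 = 4.09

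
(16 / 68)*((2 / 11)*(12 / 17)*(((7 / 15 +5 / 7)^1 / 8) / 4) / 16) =31 / 445060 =0.00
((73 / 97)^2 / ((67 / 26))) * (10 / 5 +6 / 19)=6096376 / 11977657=0.51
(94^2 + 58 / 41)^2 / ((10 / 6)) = 393857782668 / 8405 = 46859938.45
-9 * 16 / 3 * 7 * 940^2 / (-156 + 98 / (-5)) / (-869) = -742224000 / 381491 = -1945.59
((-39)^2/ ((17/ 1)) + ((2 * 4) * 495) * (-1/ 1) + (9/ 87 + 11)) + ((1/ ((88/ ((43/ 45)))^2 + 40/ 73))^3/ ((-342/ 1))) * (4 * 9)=-27121712507259982263212687831370669/ 7027395463428580934367248096000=-3859.43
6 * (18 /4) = 27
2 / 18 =1 / 9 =0.11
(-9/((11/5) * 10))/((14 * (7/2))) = -9/1078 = -0.01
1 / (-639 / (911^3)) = -1183189.41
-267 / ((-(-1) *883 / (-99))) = 26433 / 883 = 29.94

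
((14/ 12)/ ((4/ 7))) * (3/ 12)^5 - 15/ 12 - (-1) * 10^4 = 245729329/ 24576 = 9998.75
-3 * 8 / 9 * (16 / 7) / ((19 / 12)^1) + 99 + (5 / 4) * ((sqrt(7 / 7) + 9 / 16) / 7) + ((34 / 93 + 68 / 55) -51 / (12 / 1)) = 4039596013 / 43538880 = 92.78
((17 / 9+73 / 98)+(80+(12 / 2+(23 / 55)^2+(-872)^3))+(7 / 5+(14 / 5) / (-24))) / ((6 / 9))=-3538126493672899 / 3557400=-994582136.86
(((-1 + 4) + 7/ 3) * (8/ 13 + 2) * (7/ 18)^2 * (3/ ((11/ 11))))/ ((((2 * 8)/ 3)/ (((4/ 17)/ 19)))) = 98/ 6669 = 0.01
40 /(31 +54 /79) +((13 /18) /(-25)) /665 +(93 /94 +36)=673309565771 /17602034625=38.25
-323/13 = -24.85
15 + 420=435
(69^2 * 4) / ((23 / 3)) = 2484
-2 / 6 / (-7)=1 / 21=0.05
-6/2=-3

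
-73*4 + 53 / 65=-18927 / 65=-291.18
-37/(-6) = 37/6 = 6.17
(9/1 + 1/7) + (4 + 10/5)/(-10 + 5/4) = 296/35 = 8.46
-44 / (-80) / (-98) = -11 / 1960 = -0.01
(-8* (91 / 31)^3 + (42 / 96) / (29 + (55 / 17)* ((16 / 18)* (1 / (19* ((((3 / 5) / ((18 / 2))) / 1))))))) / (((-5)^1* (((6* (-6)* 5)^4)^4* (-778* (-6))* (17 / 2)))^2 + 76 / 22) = -4592569380355 / 1317396146849261125291396512360665366502128274075024413350765714285714285714285714364119975904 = -0.00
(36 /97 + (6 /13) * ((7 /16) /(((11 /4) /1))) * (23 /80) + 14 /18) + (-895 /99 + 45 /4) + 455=9155784499 /19974240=458.38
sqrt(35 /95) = sqrt(133) /19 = 0.61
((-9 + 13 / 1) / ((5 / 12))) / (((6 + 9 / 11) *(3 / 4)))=704 / 375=1.88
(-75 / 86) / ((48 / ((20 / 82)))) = -125 / 28208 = -0.00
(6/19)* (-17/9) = -0.60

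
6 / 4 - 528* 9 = -9501 / 2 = -4750.50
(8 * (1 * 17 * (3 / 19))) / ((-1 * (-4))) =102 / 19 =5.37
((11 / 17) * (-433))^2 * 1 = 78498.85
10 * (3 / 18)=1.67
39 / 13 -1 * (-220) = 223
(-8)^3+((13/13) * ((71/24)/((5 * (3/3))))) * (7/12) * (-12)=-61937/120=-516.14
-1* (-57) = 57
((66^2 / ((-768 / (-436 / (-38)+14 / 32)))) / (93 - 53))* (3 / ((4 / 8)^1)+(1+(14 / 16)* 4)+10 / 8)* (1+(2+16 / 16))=-79.38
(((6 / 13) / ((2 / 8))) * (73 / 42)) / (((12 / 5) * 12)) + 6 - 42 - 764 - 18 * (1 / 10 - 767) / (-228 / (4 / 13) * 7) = -802.55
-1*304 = -304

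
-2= -2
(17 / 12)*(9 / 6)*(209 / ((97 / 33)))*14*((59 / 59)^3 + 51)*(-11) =-117366249 / 97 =-1209961.33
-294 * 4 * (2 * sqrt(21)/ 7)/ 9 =-112 * sqrt(21)/ 3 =-171.08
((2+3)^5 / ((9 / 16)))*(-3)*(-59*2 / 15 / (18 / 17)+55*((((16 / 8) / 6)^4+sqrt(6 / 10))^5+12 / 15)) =-6588839375510000 / 10460353203 - 8544904808000*sqrt(15) / 129140163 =-886153.21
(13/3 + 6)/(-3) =-31/9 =-3.44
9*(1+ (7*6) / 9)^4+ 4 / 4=83530 / 9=9281.11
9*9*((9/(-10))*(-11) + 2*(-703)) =-1130841/10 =-113084.10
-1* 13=-13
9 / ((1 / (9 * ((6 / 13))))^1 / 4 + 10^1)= 1944 / 2173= 0.89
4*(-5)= -20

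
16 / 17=0.94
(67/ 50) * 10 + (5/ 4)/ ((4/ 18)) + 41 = 2401/ 40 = 60.02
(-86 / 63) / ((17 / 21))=-86 / 51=-1.69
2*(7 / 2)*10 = 70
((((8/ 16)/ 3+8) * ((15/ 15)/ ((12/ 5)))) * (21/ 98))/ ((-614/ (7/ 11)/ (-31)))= 7595/ 324192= 0.02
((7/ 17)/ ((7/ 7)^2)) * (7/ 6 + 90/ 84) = 47/ 51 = 0.92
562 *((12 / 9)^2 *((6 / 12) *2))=8992 / 9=999.11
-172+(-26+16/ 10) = -982/ 5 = -196.40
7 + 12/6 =9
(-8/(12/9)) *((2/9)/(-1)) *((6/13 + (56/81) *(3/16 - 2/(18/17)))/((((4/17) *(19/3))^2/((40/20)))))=-206057/240084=-0.86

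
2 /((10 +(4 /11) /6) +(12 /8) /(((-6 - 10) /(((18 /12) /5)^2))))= 211200 /1061509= 0.20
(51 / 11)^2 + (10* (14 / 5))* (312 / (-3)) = -349751 / 121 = -2890.50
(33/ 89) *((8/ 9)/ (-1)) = -88/ 267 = -0.33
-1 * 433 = -433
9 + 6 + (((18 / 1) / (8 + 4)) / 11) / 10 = 3303 / 220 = 15.01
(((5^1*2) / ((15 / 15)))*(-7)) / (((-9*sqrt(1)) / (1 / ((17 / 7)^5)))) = 1176490 / 12778713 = 0.09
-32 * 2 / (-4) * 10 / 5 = 32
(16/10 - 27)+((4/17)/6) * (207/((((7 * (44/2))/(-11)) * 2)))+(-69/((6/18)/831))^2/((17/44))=91136732699549/1190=76585489663.49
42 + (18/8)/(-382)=41.99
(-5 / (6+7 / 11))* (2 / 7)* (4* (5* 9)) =-19800 / 511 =-38.75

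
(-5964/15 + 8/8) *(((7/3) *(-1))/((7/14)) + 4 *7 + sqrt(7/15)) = -9254 - 661 *sqrt(105)/25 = -9524.93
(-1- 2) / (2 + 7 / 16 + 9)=-16 / 61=-0.26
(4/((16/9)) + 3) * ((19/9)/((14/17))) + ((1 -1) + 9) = 539/24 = 22.46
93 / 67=1.39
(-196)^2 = 38416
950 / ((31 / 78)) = 74100 / 31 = 2390.32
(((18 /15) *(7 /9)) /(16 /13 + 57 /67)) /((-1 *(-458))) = 871 /889665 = 0.00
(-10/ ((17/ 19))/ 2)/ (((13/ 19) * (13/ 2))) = -3610/ 2873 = -1.26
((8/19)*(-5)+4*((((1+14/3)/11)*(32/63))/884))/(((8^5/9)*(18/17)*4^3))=-2296003/269228703744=-0.00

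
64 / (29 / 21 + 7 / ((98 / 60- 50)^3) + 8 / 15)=33.43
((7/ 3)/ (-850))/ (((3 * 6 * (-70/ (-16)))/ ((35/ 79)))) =-14/ 906525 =-0.00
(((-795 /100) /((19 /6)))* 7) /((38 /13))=-43407 /7220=-6.01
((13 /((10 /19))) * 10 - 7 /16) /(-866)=-3945 /13856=-0.28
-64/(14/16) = -512/7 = -73.14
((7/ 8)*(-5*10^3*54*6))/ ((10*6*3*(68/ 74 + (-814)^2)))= -41625/ 3502298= -0.01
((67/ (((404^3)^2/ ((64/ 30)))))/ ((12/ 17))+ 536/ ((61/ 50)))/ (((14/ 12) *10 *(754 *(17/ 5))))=655458970431900741479/ 44620825950738008724480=0.01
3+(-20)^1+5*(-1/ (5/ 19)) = -36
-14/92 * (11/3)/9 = -77/1242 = -0.06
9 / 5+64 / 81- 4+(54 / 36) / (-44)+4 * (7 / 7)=91097 / 35640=2.56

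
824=824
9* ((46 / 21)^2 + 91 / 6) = 17609 / 98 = 179.68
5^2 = 25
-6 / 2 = -3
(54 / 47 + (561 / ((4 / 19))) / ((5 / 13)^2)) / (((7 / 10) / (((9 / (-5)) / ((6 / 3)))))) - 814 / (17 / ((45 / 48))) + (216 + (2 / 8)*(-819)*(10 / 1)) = -4001128521 / 159800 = -25038.35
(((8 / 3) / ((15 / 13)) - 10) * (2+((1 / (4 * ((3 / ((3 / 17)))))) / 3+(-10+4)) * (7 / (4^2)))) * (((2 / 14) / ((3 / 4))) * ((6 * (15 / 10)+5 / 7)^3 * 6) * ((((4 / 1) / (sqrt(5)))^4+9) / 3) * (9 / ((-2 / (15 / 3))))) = -391125731048 / 540225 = -724005.24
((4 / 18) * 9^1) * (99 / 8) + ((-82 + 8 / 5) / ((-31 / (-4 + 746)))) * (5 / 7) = 173517 / 124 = 1399.33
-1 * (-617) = 617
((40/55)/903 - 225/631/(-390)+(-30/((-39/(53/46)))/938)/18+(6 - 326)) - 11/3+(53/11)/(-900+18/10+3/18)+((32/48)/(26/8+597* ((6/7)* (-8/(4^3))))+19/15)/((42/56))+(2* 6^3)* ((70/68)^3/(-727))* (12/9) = -130030147421518707292204169/402744314188269906152300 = -322.86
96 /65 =1.48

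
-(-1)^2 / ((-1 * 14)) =1 / 14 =0.07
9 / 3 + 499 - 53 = 449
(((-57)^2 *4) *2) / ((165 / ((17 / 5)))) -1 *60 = 130788 / 275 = 475.59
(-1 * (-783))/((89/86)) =756.61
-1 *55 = -55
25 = 25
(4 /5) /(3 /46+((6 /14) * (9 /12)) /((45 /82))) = 161 /131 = 1.23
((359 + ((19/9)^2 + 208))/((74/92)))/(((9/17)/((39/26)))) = 18098608/8991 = 2012.97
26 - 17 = 9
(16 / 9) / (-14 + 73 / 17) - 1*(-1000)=1484728 / 1485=999.82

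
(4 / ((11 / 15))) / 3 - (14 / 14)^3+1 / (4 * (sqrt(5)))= sqrt(5) / 20+9 / 11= 0.93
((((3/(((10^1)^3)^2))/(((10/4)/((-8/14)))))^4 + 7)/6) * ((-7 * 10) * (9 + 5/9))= -110275421142578125000000003483/141311645507812500000000000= -780.37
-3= -3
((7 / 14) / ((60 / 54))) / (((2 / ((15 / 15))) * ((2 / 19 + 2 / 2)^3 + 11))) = 61731 / 3388400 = 0.02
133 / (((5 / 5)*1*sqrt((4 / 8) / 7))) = 133*sqrt(14) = 497.64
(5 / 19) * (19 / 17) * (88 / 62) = 220 / 527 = 0.42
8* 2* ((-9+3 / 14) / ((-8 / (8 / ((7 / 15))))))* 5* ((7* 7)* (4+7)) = 811800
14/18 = 7/9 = 0.78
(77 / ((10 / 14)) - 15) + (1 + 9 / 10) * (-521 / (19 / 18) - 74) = -4928 / 5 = -985.60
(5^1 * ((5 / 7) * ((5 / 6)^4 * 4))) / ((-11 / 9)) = -15625 / 2772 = -5.64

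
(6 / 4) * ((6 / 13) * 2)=18 / 13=1.38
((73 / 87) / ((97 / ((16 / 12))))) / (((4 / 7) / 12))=2044 / 8439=0.24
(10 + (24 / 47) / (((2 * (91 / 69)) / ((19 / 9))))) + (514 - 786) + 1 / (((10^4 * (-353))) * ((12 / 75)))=-631912929077 / 2415649600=-261.59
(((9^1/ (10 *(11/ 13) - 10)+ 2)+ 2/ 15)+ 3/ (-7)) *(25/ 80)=-1.30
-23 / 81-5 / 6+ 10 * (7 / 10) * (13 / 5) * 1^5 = 13837 / 810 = 17.08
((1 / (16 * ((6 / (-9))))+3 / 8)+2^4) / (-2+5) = 521 / 96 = 5.43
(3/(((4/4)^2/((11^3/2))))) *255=1018215/2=509107.50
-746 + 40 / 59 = -43974 / 59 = -745.32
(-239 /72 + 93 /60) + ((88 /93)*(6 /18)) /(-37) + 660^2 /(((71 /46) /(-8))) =-66191458461289 /29317320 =-2257759.52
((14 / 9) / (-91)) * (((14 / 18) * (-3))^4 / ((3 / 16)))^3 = -113387824750592 / 1678822119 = -67540.11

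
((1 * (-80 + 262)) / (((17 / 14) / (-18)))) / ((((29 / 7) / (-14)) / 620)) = 2786696640 / 493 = 5652528.68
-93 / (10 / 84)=-3906 / 5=-781.20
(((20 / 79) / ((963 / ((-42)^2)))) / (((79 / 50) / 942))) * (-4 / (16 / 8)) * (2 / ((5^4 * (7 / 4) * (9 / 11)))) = -12379136 / 10016805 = -1.24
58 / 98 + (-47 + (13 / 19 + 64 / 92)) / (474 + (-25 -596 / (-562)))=1328217507 / 2708037871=0.49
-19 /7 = -2.71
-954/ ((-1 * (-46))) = -477/ 23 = -20.74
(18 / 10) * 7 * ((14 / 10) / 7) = 63 / 25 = 2.52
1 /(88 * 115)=1 /10120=0.00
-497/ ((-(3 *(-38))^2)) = 497/ 12996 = 0.04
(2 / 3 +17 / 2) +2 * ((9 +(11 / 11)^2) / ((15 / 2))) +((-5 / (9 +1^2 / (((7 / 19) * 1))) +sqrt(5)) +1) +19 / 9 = sqrt(5) +5357 / 369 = 16.75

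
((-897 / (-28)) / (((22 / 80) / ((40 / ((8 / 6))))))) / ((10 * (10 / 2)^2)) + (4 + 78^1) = 36952 / 385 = 95.98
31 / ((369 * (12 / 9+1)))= 0.04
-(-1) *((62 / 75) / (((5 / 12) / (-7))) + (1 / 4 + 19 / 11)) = -65509 / 5500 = -11.91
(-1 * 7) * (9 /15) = -21 /5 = -4.20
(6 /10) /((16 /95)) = 3.56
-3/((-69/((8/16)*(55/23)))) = 55/1058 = 0.05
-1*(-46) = 46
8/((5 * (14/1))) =4/35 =0.11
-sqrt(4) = -2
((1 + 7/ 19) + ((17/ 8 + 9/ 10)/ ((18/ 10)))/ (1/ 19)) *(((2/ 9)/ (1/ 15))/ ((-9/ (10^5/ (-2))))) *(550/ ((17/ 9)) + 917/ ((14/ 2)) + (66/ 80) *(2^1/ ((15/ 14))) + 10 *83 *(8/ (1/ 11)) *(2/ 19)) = 7459931299516250/ 1491291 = 5002331067.19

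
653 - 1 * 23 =630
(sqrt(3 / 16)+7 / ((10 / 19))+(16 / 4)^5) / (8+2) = sqrt(3) / 40+10373 / 100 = 103.77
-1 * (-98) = 98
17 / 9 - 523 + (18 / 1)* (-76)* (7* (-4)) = 340046 / 9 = 37782.89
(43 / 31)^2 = 1.92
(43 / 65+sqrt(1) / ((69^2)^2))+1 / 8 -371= -4363670130311 / 11786902920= -370.21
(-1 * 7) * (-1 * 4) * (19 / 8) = 133 / 2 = 66.50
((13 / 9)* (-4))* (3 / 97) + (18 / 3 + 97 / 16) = 55331 / 4656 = 11.88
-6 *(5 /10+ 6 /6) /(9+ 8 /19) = -171 /179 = -0.96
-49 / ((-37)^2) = -49 / 1369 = -0.04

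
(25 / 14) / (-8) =-25 / 112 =-0.22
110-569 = -459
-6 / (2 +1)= -2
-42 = -42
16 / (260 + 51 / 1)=0.05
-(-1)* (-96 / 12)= -8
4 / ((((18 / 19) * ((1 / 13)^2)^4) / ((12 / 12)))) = 30997767398 / 9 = 3444196377.56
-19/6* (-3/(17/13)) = 247/34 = 7.26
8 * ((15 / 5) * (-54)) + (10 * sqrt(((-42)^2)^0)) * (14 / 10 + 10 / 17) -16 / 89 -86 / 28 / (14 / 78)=-191779025 / 148274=-1293.41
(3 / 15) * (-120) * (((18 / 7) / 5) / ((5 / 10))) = -864 / 35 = -24.69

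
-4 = -4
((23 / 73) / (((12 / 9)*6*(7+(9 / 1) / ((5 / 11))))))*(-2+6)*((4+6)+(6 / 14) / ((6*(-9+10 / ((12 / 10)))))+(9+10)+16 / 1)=144555 / 547792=0.26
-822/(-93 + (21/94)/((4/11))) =103024/11579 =8.90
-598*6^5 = -4650048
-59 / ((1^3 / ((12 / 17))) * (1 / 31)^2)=-680388 / 17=-40022.82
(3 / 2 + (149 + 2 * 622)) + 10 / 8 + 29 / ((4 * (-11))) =15346 / 11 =1395.09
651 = 651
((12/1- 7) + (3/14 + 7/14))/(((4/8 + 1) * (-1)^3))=-80/21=-3.81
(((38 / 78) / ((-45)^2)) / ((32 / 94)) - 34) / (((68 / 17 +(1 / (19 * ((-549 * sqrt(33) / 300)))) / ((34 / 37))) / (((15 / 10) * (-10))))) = 156597055897885 * sqrt(33) / 5180091658563744 +183458106572520593 / 1438914349601040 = 127.67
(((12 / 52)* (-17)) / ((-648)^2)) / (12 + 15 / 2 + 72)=-17 / 166491936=-0.00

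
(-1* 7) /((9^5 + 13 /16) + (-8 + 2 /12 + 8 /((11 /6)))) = -3696 /31176469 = -0.00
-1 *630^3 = -250047000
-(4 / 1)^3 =-64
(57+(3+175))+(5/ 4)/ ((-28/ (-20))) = 6605/ 28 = 235.89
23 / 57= 0.40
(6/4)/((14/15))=45/28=1.61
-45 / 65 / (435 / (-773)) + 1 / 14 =34351 / 26390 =1.30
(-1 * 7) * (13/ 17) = -5.35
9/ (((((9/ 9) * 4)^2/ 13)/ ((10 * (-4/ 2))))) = -585/ 4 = -146.25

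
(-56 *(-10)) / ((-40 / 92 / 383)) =-493304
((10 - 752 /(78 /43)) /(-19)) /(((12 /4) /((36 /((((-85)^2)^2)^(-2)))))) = 171974220162653125000 /247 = 696251903492522773.28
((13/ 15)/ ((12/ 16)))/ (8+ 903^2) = 52/ 36693765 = 0.00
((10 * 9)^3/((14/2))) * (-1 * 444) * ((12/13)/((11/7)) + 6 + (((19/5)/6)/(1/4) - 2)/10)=-307371360960/1001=-307064296.66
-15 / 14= -1.07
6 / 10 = 3 / 5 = 0.60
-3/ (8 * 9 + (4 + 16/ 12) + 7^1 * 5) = -9/ 337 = -0.03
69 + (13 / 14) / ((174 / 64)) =69.34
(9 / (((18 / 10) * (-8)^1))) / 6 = -5 / 48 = -0.10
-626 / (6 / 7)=-2191 / 3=-730.33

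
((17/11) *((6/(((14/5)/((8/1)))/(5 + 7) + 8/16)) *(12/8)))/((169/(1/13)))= 36720/3069209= 0.01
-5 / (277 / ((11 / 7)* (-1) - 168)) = 5935 / 1939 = 3.06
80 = 80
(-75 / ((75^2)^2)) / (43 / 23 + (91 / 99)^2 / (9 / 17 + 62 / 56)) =-6503871 / 6546320078125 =-0.00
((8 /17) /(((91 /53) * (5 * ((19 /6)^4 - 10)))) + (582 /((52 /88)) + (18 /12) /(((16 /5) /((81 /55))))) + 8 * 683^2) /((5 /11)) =1192814366255402213 /145245973600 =8212374.75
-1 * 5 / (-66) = 5 / 66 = 0.08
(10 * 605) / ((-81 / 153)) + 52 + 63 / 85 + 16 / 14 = -60907201 / 5355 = -11373.89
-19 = -19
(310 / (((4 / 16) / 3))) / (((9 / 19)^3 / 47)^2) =128866195399960 / 177147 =727453444.88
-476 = -476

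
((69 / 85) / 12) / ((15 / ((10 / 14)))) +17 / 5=24299 / 7140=3.40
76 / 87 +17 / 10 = 2239 / 870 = 2.57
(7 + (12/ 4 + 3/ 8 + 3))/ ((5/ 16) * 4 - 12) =-107/ 86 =-1.24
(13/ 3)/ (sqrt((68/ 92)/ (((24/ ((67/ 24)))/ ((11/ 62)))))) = 104 * sqrt(17866354)/ 12529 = 35.09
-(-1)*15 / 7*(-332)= -711.43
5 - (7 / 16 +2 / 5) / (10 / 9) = 3397 / 800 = 4.25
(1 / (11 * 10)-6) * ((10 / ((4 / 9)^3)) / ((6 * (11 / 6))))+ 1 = -472667 / 7744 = -61.04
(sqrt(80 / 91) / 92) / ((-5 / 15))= -0.03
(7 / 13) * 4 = 28 / 13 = 2.15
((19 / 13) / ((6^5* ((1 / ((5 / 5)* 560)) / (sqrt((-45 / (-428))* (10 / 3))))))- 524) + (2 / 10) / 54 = -141479 / 270 + 3325* sqrt(642) / 1352052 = -523.93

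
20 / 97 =0.21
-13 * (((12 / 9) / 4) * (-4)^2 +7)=-481 / 3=-160.33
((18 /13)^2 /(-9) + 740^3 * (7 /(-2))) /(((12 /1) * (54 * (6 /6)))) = -59922499009 /27378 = -2188709.88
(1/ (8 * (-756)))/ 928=-1/ 5612544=-0.00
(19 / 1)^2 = 361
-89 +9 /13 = -1148 /13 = -88.31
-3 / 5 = -0.60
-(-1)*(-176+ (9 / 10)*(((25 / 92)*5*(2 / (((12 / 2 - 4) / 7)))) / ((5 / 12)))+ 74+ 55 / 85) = -63193 / 782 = -80.81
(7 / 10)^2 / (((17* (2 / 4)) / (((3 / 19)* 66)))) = 4851 / 8075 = 0.60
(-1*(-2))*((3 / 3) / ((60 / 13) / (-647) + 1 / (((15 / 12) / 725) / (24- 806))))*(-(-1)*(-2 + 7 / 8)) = 75699 / 15259572880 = 0.00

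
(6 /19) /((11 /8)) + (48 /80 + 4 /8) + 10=23679 /2090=11.33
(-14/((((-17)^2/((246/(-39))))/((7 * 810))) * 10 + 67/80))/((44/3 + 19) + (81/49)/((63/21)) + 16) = -1913693040/5194229879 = -0.37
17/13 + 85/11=1292/143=9.03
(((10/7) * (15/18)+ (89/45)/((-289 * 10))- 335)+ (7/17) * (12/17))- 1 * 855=-1081968773/910350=-1188.52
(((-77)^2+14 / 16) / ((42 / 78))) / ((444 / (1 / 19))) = 29367 / 22496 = 1.31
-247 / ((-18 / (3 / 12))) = 247 / 72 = 3.43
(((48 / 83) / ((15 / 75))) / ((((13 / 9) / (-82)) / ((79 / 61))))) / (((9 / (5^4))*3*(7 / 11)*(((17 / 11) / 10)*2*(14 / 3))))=-293939250000 / 54827227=-5361.19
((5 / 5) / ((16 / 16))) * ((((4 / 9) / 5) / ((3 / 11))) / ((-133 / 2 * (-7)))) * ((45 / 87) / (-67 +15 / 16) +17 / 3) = 45793528 / 11557866915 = 0.00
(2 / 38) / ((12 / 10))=5 / 114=0.04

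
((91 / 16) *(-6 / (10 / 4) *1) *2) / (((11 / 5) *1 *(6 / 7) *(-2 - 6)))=637 / 352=1.81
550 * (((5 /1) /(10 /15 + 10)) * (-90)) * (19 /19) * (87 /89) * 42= -339136875 /356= -952631.67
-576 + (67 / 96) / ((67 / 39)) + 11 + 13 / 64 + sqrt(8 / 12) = -36121 / 64 + sqrt(6) / 3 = -563.57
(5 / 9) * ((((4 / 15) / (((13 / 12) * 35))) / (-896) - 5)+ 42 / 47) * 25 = -122941235 / 2155608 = -57.03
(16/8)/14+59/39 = 1.66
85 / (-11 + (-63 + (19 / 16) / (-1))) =-1360 / 1203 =-1.13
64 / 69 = 0.93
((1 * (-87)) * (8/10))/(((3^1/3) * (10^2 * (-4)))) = 0.17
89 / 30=2.97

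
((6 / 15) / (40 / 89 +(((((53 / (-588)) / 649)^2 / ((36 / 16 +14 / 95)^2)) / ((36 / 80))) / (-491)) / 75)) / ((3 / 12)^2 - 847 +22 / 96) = -15278449603858082724852 / 14535270337072106402696375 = -0.00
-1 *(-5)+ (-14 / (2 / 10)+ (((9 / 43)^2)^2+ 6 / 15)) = -64.60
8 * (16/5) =128/5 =25.60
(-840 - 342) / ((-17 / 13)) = 15366 / 17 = 903.88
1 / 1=1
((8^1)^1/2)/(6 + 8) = 0.29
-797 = -797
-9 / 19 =-0.47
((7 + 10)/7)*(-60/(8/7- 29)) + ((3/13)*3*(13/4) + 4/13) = 405/52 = 7.79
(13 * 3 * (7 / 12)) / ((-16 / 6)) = -273 / 32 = -8.53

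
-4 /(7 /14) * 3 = -24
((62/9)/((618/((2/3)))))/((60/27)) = 31/9270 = 0.00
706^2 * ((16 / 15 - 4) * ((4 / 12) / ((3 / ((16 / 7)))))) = -350898944 / 945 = -371321.63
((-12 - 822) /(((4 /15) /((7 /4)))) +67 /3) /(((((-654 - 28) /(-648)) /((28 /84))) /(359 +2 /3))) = -423461103 /682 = -620910.71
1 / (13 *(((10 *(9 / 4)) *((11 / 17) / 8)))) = 272 / 6435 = 0.04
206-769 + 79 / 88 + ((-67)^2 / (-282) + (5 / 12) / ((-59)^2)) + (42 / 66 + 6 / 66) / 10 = -577.95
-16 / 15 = -1.07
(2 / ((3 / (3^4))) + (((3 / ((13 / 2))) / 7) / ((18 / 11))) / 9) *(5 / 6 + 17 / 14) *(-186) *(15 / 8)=-884372185 / 22932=-38564.98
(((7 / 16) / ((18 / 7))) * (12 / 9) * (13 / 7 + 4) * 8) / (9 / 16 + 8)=4592 / 3699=1.24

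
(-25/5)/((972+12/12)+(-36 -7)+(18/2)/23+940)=-115/43019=-0.00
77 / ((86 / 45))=3465 / 86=40.29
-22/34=-11/17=-0.65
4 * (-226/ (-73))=904/ 73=12.38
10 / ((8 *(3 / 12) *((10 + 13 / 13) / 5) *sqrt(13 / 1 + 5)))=25 *sqrt(2) / 66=0.54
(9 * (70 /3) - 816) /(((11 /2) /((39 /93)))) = -15756 /341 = -46.21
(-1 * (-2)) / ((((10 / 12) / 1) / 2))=24 / 5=4.80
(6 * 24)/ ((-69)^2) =16/ 529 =0.03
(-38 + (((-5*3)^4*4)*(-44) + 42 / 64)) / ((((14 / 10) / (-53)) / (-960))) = -323816214321.43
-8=-8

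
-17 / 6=-2.83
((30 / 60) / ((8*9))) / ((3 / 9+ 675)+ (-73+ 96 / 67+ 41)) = 67 / 6220704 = 0.00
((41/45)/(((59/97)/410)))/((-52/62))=-5054767/6903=-732.26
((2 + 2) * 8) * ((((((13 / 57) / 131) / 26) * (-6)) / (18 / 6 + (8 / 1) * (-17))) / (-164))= -8 / 13572517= -0.00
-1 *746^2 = -556516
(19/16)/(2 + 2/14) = 133/240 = 0.55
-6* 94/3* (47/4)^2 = -103823/4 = -25955.75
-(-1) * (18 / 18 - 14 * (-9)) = 127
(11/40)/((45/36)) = 11/50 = 0.22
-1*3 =-3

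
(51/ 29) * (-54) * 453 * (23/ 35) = -28693926/ 1015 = -28269.88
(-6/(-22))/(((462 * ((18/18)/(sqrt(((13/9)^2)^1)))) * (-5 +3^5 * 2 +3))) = 13/7379064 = 0.00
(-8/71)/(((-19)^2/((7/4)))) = -14/25631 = -0.00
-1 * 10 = -10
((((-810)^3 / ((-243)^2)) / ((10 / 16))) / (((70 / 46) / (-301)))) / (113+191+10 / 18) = 25634880 / 2741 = 9352.38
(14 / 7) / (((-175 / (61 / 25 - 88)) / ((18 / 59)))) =77004 / 258125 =0.30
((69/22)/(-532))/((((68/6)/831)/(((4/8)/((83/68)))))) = -172017/971432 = -0.18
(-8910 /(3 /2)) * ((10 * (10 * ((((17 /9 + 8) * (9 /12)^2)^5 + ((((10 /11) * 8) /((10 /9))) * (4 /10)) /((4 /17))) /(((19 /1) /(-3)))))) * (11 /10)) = 1371093067012185 /2490368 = 550558418.28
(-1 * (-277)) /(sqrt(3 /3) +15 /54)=4986 /23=216.78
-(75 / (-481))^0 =-1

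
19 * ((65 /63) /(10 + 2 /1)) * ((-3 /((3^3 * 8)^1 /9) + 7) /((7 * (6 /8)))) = 67925 /31752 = 2.14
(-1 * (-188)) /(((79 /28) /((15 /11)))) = 78960 /869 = 90.86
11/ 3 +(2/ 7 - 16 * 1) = -253/ 21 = -12.05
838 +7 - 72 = 773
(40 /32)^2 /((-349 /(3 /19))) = -75 /106096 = -0.00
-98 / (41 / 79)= -7742 / 41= -188.83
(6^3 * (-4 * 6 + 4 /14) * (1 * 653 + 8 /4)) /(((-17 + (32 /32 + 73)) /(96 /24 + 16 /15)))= -2087616 /7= -298230.86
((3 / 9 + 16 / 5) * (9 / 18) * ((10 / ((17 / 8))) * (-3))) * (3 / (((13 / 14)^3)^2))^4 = -110388474511146894731779353083904 / 9227613096364298717117121137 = -11962.84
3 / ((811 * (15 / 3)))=0.00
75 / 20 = 3.75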